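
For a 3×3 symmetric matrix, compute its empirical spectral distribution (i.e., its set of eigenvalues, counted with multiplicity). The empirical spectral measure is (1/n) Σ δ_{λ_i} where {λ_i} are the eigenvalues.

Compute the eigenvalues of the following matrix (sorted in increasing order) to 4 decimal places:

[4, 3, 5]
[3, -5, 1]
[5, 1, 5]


Since M is real symmetric, all three eigenvalues are real; they are the roots of det(λI − M) = λ³ − (tr M) λ² + s λ − det M, where s is the sum of the principal 2×2 minors.
tr M = 4 + (-5) + 5 = 4.
s = (4·(-5) − 3²) + (4·5 − 5²) + ((-5)·5 − 1²) = -29 + (-5) + (-26) = -60.
det M (expand along row 1) = 4·(-26) − 3·10 + 5·28 = 6.
Characteristic polynomial: λ³ − 4λ² − 60λ − 6 = 0.
Substitute λ = y + (tr M)/3 = y + 1.333333 to remove the quadratic term: y³ + p·y + q = 0 with p = s − (tr M)²/3 = -65.333333 and q = −2(tr M)³/27 + (tr M)·s/3 − det M = -90.740741.
Three real roots ⇒ use the trigonometric (Viète) form: r = 2√(−p/3) = 9.333333, φ = arccos(3q/(p·r)) = arccos(0.446429) = 1.108026 rad.
y_k = r·cos(φ/3 − 2πk/3) for k = 0, 1, 2 gives y = 8.703941, -1.434026, -7.269914.
λ_k = y_k + 1.333333 gives λ = 10.0373, -0.1007, -5.9366 (check: the sum is 4.0000 = tr M).

Eigenvalues sorted in increasing order: [-5.9366, -0.1007, 10.0373].


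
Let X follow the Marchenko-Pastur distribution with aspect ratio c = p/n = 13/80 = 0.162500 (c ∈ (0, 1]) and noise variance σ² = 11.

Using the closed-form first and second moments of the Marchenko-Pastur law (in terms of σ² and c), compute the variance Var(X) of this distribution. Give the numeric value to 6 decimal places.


Recall the MP moments m_1 = E[X] = σ² and m_2 = E[X²] = σ⁴ (1 + c).
m_1 = E[X] = σ² = 11, so m_1² = 121.
m_2 = E[X²] = σ⁴ (1 + c) = 121 · (1 + 0.162500) = 121 · 1.162500 = 140.662500.
(Note m_2 − m_1² simplifies to c · σ⁴ = 0.162500 · 121.)

Var(X) = m_2 − m_1² = 140.662500 − 121 = 19.662500.


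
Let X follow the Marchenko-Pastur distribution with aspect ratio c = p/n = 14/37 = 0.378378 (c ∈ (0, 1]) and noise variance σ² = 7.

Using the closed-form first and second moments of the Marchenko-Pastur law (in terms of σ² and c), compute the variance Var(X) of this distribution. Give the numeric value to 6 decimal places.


Recall the MP moments m_1 = E[X] = σ² and m_2 = E[X²] = σ⁴ (1 + c).
m_1 = E[X] = σ² = 7, so m_1² = 49.
m_2 = E[X²] = σ⁴ (1 + c) = 49 · (1 + 0.378378) = 49 · 1.378378 = 67.540541.
(Note m_2 − m_1² simplifies to c · σ⁴ = 0.378378 · 49.)

Var(X) = m_2 − m_1² = 67.540541 − 49 = 18.540541.


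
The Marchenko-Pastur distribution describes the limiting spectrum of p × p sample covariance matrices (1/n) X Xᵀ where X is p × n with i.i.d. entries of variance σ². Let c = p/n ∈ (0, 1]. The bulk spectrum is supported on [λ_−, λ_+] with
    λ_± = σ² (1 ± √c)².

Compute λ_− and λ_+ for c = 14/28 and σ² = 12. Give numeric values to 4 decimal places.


c = 14/28 = 0.500000; √c = 0.707107.
λ_− = σ² (1 − √c)² = 12 · (1 − 0.707107)² = 12 · (0.292893)² = 1.029437.
λ_+ = σ² (1 + √c)² = 12 · (1 + 0.707107)² = 12 · (1.707107)² = 34.970563.

Rounded to 4 decimal places: λ_− ≈ 1.0294, λ_+ ≈ 34.9706.


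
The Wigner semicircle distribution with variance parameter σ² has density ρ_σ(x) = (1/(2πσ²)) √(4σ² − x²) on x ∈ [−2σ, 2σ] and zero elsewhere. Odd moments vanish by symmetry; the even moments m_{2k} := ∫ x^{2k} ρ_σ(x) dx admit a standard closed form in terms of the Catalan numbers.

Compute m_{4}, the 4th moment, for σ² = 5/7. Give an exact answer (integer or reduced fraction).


By the scaled semicircle moment identity, m_{2k} = σ^{2k} · C_k with k = 2.
C_2 = (1/(k+1)) · C(2k, k) = (1/3) · C(4, 2) = (1/3) · 6 = 2.
σ^{2k} = (σ²)^k = (5/7)^2 = 25/49.

Therefore m_{4} = σ^{4} · C_2 = (25/49) · 2 = 50/49.


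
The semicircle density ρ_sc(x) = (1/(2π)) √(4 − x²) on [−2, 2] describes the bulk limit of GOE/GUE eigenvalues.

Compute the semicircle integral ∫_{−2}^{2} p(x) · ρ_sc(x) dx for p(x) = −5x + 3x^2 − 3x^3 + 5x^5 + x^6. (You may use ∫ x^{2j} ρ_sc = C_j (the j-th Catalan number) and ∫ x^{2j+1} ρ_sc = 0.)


Write p(x) = Σ a_i x^i, split into monomials and integrate each against ρ_sc separately.
Using ∫ x^{2j} ρ_sc = C_j = (1/(j+1)) C(2j, j) (Catalan numbers) and ∫ x^{2j+1} ρ_sc = 0 (odd monomials vanish by symmetry):
  i = 1 (odd): ∫ x^1 ρ_sc = 0 (vanishes)
  i = 2 (even): a_2 · C_{1} = 3 · 1 = 3
  i = 3 (odd): ∫ x^3 ρ_sc = 0 (vanishes)
  i = 5 (odd): ∫ x^5 ρ_sc = 0 (vanishes)
  i = 6 (even): a_6 · C_{3} = 1 · 5 = 5

Summing the contributions: ∫_{−2}^{2} p(x) ρ_sc(x) dx = 3 + 5 = 8.


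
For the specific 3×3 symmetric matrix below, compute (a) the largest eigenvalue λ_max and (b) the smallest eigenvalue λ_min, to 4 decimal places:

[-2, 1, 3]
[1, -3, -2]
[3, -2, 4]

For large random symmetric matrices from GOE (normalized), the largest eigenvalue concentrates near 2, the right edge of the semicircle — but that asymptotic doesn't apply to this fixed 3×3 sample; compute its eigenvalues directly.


Since M is real symmetric, all three eigenvalues are real; they are the roots of det(λI − M) = λ³ − (tr M) λ² + s λ − det M, where s is the sum of the principal 2×2 minors.
tr M = -2 + (-3) + 4 = -1.
s = ((-2)·(-3) − 1²) + ((-2)·4 − 3²) + ((-3)·4 − (-2)²) = 5 + (-17) + (-16) = -28.
det M (expand along row 1) = (-2)·(-16) − 1·10 + 3·7 = 43.
Characteristic polynomial: λ³ + λ² − 28λ − 43 = 0.
Substitute λ = y + (tr M)/3 = y − 0.333333 to remove the quadratic term: y³ + p·y + q = 0 with p = s − (tr M)²/3 = -28.333333 and q = −2(tr M)³/27 + (tr M)·s/3 − det M = -33.592593.
Three real roots ⇒ use the trigonometric (Viète) form: r = 2√(−p/3) = 6.146363, φ = arccos(3q/(p·r)) = arccos(0.578694) = 0.953670 rad.
y_k = r·cos(φ/3 − 2πk/3) for k = 0, 1, 2 gives y = 5.838412, -1.255462, -4.582950.
λ_k = y_k − 0.333333 gives λ = 5.5051, -1.5888, -4.9163 (check: the sum is -1.0000 = tr M).

Hence λ_max = 5.5051 and λ_min = -4.9163.


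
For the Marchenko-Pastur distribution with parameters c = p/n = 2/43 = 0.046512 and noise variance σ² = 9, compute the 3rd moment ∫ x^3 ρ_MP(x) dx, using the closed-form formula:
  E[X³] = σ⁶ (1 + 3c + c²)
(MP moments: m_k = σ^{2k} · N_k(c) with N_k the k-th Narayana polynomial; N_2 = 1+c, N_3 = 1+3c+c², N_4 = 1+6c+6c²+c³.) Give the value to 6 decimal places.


E[X³] = σ⁶ (1 + 3c + c²) (third MP moment). With σ² = 9 (so σ⁶ = 729) and c = 2/43 = 0.046512: E[X³] = 729 · (1 + 3·0.046512 + (0.046512)²) = 729 · 1.141698.

So E[X^3] = 832.297999.


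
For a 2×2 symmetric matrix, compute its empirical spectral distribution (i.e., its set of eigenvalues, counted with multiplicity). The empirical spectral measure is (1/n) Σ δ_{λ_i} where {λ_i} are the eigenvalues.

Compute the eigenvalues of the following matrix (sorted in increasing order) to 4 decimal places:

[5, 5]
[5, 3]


Since M is real symmetric, both eigenvalues are real; they are the roots of det(λI − M) = λ² − (tr M) λ + det M.
tr M = 5 + 3 = 8.
det M = 5·3 − 5² = 15 − 25 = -10.
Characteristic polynomial: λ² − 8λ − 10 = 0.
Discriminant Δ = (tr M)² − 4·det M = 64 − (-40) = 104; √Δ = 10.198039.
λ = (tr M ± √Δ)/2 = (8 ± 10.198039)/2, giving (tr M − √Δ)/2 = -1.0990 and (tr M + √Δ)/2 = 9.0990.

Eigenvalues sorted in increasing order: [-1.0990, 9.0990].


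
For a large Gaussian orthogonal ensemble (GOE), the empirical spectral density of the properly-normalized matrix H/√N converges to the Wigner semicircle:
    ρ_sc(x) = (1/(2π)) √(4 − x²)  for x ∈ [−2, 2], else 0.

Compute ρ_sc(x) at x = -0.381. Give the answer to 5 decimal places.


ρ_sc(x) = (1/(2π)) √(4 − x²). With x = -0.381:
  4 − x² = 4 − (-0.381)² = 4 − 0.145161 = 3.854839.
  √(4 − x²) = 1.963374.
  1/(2π) = 0.159155.
  ρ_sc(-0.381) = 0.159155 · 1.963374 = 0.312481.

Rounded to 5 decimal places: ρ_sc(-0.381) ≈ 0.31248.


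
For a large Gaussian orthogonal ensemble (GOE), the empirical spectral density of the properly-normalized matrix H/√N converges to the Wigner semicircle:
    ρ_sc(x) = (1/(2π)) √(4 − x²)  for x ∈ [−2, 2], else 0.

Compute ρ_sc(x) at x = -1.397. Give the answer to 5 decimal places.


ρ_sc(x) = (1/(2π)) √(4 − x²). With x = -1.397:
  4 − x² = 4 − (-1.397)² = 4 − 1.951609 = 2.048391.
  √(4 − x²) = 1.431220.
  1/(2π) = 0.159155.
  ρ_sc(-1.397) = 0.159155 · 1.431220 = 0.227786.

Rounded to 5 decimal places: ρ_sc(-1.397) ≈ 0.22779.


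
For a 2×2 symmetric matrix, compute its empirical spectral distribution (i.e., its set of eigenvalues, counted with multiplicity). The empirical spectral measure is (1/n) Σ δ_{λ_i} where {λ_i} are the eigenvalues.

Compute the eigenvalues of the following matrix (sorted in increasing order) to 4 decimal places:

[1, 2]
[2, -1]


Since M is real symmetric, both eigenvalues are real; they are the roots of det(λI − M) = λ² − (tr M) λ + det M.
tr M = 1 + (-1) = 0.
det M = 1·(-1) − 2² = -1 − 4 = -5.
Characteristic polynomial: λ² − 5 = 0.
Discriminant Δ = (tr M)² − 4·det M = 0 − (-20) = 20; √Δ = 4.472136.
λ = (tr M ± √Δ)/2 = (0 ± 4.472136)/2, giving (tr M − √Δ)/2 = -2.2361 and (tr M + √Δ)/2 = 2.2361.

Eigenvalues sorted in increasing order: [-2.2361, 2.2361].


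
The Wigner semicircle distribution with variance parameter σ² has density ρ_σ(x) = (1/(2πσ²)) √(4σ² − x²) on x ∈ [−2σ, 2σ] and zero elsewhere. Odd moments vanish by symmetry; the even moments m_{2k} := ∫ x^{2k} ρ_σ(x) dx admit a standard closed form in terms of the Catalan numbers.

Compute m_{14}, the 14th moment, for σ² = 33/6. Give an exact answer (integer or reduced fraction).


By the scaled semicircle moment identity, m_{2k} = σ^{2k} · C_k with k = 7.
C_7 = (1/(k+1)) · C(2k, k) = (1/8) · C(14, 7) = (1/8) · 3432 = 429.
σ^{2k} = (σ²)^k = (33/6)^7 = 19487171/128.

Therefore m_{14} = σ^{14} · C_7 = (19487171/128) · 429 = 8359996359/128.


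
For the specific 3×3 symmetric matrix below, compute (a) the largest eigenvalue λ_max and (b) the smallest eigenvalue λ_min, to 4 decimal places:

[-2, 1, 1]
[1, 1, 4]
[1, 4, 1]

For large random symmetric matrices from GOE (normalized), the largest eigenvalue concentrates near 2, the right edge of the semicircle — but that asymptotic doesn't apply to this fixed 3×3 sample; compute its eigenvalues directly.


Since M is real symmetric, all three eigenvalues are real; they are the roots of det(λI − M) = λ³ − (tr M) λ² + s λ − det M, where s is the sum of the principal 2×2 minors.
tr M = -2 + 1 + 1 = 0.
s = ((-2)·1 − 1²) + ((-2)·1 − 1²) + (1·1 − 4²) = -3 + (-3) + (-15) = -21.
det M (expand along row 1) = (-2)·(-15) − 1·(-3) + 1·3 = 36.
Characteristic polynomial: λ³ − 21λ − 36 = 0.
Substitute λ = y + (tr M)/3 = y + 0.000000 to remove the quadratic term: y³ + p·y + q = 0 with p = s − (tr M)²/3 = -21.000000 and q = −2(tr M)³/27 + (tr M)·s/3 − det M = -36.000000.
Three real roots ⇒ use the trigonometric (Viète) form: r = 2√(−p/3) = 5.291503, φ = arccos(3q/(p·r)) = arccos(0.971909) = 0.237587 rad.
y_k = r·cos(φ/3 − 2πk/3) for k = 0, 1, 2 gives y = 5.274917, -2.274917, -3.000000.
λ_k = y_k + 0.000000 gives λ = 5.2749, -2.2749, -3.0000 (check: the sum is 0.0000 = tr M).

Hence λ_max = 5.2749 and λ_min = -3.0000.


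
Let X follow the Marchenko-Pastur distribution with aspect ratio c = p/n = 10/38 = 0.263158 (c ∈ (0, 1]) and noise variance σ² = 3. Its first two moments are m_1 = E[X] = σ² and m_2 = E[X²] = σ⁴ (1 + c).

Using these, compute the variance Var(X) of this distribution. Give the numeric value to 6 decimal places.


m_1 = E[X] = σ² = 3, so m_1² = 9.
m_2 = E[X²] = σ⁴ (1 + c) = 9 · (1 + 0.263158) = 9 · 1.263158 = 11.368421.
(Note m_2 − m_1² simplifies to c · σ⁴ = 0.263158 · 9.)

Var(X) = m_2 − m_1² = 11.368421 − 9 = 2.368421.


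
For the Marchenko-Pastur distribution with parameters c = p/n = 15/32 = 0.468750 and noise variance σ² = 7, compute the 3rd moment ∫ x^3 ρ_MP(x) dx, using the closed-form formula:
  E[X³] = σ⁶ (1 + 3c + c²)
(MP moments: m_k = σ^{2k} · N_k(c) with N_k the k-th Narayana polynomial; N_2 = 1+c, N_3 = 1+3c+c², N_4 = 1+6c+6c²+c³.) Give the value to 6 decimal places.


E[X³] = σ⁶ (1 + 3c + c²) (third MP moment). With σ² = 7 (so σ⁶ = 343) and c = 15/32 = 0.468750: E[X³] = 343 · (1 + 3·0.468750 + (0.468750)²) = 343 · 2.625977.

So E[X^3] = 900.709961.


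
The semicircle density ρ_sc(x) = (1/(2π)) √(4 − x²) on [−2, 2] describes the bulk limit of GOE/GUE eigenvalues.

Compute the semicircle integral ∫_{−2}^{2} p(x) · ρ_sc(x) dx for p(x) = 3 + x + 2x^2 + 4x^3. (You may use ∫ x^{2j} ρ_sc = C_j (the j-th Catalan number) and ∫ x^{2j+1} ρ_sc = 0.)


Write p(x) = Σ a_i x^i, split into monomials and integrate each against ρ_sc separately.
Using ∫ x^{2j} ρ_sc = C_j = (1/(j+1)) C(2j, j) (Catalan numbers) and ∫ x^{2j+1} ρ_sc = 0 (odd monomials vanish by symmetry):
  i = 0 (even): a_0 · C_{0} = 3 · 1 = 3
  i = 1 (odd): ∫ x^1 ρ_sc = 0 (vanishes)
  i = 2 (even): a_2 · C_{1} = 2 · 1 = 2
  i = 3 (odd): ∫ x^3 ρ_sc = 0 (vanishes)

Summing the contributions: ∫_{−2}^{2} p(x) ρ_sc(x) dx = 3 + 2 = 5.


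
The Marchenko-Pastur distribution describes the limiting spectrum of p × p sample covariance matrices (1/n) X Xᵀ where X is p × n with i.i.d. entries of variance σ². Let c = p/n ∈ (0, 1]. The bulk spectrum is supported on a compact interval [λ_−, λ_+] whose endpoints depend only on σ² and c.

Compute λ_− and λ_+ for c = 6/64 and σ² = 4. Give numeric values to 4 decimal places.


c = 6/64 = 0.093750; √c = 0.306186.
λ_− = σ² (1 − √c)² = 4 · (1 − 0.306186)² = 4 · (0.693814)² = 1.925510.
λ_+ = σ² (1 + √c)² = 4 · (1 + 0.306186)² = 4 · (1.306186)² = 6.824490.

Rounded to 4 decimal places: λ_− ≈ 1.9255, λ_+ ≈ 6.8245.


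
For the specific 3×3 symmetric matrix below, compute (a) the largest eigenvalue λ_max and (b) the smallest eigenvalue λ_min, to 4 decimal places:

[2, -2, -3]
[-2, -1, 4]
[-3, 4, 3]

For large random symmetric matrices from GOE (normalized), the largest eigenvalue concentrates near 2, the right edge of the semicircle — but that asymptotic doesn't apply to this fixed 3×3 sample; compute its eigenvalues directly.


Since M is real symmetric, all three eigenvalues are real; they are the roots of det(λI − M) = λ³ − (tr M) λ² + s λ − det M, where s is the sum of the principal 2×2 minors.
tr M = 2 + (-1) + 3 = 4.
s = (2·(-1) − (-2)²) + (2·3 − (-3)²) + ((-1)·3 − 4²) = -6 + (-3) + (-19) = -28.
det M (expand along row 1) = 2·(-19) − (-2)·6 + (-3)·(-11) = 7.
Characteristic polynomial: λ³ − 4λ² − 28λ − 7 = 0.
Substitute λ = y + (tr M)/3 = y + 1.333333 to remove the quadratic term: y³ + p·y + q = 0 with p = s − (tr M)²/3 = -33.333333 and q = −2(tr M)³/27 + (tr M)·s/3 − det M = -49.074074.
Three real roots ⇒ use the trigonometric (Viète) form: r = 2√(−p/3) = 6.666667, φ = arccos(3q/(p·r)) = arccos(0.662500) = 0.846645 rad.
y_k = r·cos(φ/3 − 2πk/3) for k = 0, 1, 2 gives y = 6.402940, -1.593643, -4.809296.
λ_k = y_k + 1.333333 gives λ = 7.7363, -0.2603, -3.4760 (check: the sum is 4.0000 = tr M).

Hence λ_max = 7.7363 and λ_min = -3.4760.


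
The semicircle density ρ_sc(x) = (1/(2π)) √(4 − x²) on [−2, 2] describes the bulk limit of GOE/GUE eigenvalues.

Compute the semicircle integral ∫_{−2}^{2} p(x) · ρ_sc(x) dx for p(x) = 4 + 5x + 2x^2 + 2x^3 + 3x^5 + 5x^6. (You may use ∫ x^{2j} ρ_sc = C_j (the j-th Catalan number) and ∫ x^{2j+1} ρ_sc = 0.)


Write p(x) = Σ a_i x^i, split into monomials and integrate each against ρ_sc separately.
Using ∫ x^{2j} ρ_sc = C_j = (1/(j+1)) C(2j, j) (Catalan numbers) and ∫ x^{2j+1} ρ_sc = 0 (odd monomials vanish by symmetry):
  i = 0 (even): a_0 · C_{0} = 4 · 1 = 4
  i = 1 (odd): ∫ x^1 ρ_sc = 0 (vanishes)
  i = 2 (even): a_2 · C_{1} = 2 · 1 = 2
  i = 3 (odd): ∫ x^3 ρ_sc = 0 (vanishes)
  i = 5 (odd): ∫ x^5 ρ_sc = 0 (vanishes)
  i = 6 (even): a_6 · C_{3} = 5 · 5 = 25

Summing the contributions: ∫_{−2}^{2} p(x) ρ_sc(x) dx = 4 + 2 + 25 = 31.


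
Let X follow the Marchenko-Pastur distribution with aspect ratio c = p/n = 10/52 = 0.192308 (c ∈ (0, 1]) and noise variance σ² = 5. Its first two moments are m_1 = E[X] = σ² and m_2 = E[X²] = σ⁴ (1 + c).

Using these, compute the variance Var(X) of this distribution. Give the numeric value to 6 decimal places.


m_1 = E[X] = σ² = 5, so m_1² = 25.
m_2 = E[X²] = σ⁴ (1 + c) = 25 · (1 + 0.192308) = 25 · 1.192308 = 29.807692.
(Note m_2 − m_1² simplifies to c · σ⁴ = 0.192308 · 25.)

Var(X) = m_2 − m_1² = 29.807692 − 25 = 4.807692.


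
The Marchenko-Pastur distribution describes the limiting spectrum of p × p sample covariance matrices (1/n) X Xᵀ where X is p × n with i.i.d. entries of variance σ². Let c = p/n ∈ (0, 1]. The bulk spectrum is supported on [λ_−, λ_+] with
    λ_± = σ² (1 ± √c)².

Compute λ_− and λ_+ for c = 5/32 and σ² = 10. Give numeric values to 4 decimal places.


c = 5/32 = 0.156250; √c = 0.395285.
λ_− = σ² (1 − √c)² = 10 · (1 − 0.395285)² = 10 · (0.604715)² = 3.656806.
λ_+ = σ² (1 + √c)² = 10 · (1 + 0.395285)² = 10 · (1.395285)² = 19.468194.

Rounded to 4 decimal places: λ_− ≈ 3.6568, λ_+ ≈ 19.4682.


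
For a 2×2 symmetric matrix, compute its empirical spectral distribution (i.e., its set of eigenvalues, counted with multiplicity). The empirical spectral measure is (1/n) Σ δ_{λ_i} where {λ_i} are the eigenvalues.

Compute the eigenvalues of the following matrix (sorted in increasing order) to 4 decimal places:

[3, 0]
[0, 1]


Since M is real symmetric, both eigenvalues are real; they are the roots of det(λI − M) = λ² − (tr M) λ + det M.
tr M = 3 + 1 = 4.
det M = 3·1 − 0² = 3 − 0 = 3.
Characteristic polynomial: λ² − 4λ + 3 = 0.
Discriminant Δ = (tr M)² − 4·det M = 16 − 12 = 4; √Δ = 2.000000.
λ = (tr M ± √Δ)/2 = (4 ± 2.000000)/2, giving (tr M − √Δ)/2 = 1.0000 and (tr M + √Δ)/2 = 3.0000.

Eigenvalues sorted in increasing order: [1.0000, 3.0000].


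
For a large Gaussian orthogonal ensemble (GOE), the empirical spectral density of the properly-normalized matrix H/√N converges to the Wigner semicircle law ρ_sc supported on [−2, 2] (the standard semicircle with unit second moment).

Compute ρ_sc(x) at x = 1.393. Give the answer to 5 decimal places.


ρ_sc(x) = (1/(2π)) √(4 − x²). With x = 1.393:
  4 − x² = 4 − (1.393)² = 4 − 1.940449 = 2.059551.
  √(4 − x²) = 1.435114.
  1/(2π) = 0.159155.
  ρ_sc(1.393) = 0.159155 · 1.435114 = 0.228405.

Rounded to 5 decimal places: ρ_sc(1.393) ≈ 0.22841.


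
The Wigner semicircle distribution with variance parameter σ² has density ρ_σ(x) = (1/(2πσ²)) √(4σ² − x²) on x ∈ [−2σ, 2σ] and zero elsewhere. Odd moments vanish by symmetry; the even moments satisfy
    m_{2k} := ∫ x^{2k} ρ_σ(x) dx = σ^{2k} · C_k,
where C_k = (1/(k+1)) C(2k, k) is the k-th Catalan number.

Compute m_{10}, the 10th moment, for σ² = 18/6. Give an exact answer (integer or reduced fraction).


By the scaled semicircle moment identity, m_{2k} = σ^{2k} · C_k with k = 5.
C_5 = (1/(k+1)) · C(2k, k) = (1/6) · C(10, 5) = (1/6) · 252 = 42.
σ^{2k} = (σ²)^k = (18/6)^5 = 243.

Therefore m_{10} = σ^{10} · C_5 = 243 · 42 = 10206.


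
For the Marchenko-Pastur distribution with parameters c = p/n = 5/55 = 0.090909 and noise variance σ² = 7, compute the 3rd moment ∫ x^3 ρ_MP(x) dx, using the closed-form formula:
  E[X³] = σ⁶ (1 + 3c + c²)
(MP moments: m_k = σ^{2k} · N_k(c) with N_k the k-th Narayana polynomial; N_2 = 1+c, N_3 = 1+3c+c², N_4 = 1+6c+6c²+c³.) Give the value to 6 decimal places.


E[X³] = σ⁶ (1 + 3c + c²) (third MP moment). With σ² = 7 (so σ⁶ = 343) and c = 5/55 = 0.090909: E[X³] = 343 · (1 + 3·0.090909 + (0.090909)²) = 343 · 1.280992.

So E[X^3] = 439.380165.


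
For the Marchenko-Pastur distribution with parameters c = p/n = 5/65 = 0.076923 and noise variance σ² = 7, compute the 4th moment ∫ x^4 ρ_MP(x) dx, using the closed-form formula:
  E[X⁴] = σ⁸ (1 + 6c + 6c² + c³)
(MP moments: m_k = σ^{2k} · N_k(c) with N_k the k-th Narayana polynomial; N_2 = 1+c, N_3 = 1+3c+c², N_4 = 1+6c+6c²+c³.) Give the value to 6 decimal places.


E[X⁴] = σ⁸ (1 + 6c + 6c² + c³) (fourth MP moment). With σ² = 7 (so σ⁸ = 2401) and c = 5/65 = 0.076923: E[X⁴] = 2401 · (1 + 6·0.076923 + 6·(0.076923)² + (0.076923)³) = 2401 · 1.497497.

So E[X^4] = 3595.489304.


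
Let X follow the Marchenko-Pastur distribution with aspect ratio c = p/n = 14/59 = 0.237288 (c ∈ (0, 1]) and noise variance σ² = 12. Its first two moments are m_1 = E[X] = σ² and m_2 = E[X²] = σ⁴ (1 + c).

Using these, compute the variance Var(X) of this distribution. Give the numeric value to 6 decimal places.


m_1 = E[X] = σ² = 12, so m_1² = 144.
m_2 = E[X²] = σ⁴ (1 + c) = 144 · (1 + 0.237288) = 144 · 1.237288 = 178.169492.
(Note m_2 − m_1² simplifies to c · σ⁴ = 0.237288 · 144.)

Var(X) = m_2 − m_1² = 178.169492 − 144 = 34.169492.


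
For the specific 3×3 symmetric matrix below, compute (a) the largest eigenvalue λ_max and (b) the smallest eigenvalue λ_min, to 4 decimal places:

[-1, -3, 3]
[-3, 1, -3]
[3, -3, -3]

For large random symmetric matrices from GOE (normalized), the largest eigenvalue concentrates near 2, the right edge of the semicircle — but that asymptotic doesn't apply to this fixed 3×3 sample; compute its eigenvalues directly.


Since M is real symmetric, all three eigenvalues are real; they are the roots of det(λI − M) = λ³ − (tr M) λ² + s λ − det M, where s is the sum of the principal 2×2 minors.
tr M = -1 + 1 + (-3) = -3.
s = ((-1)·1 − (-3)²) + ((-1)·(-3) − 3²) + (1·(-3) − (-3)²) = -10 + (-6) + (-12) = -28.
det M (expand along row 1) = (-1)·(-12) − (-3)·18 + 3·6 = 84.
Characteristic polynomial: λ³ + 3λ² − 28λ − 84 = 0.
Substitute λ = y + (tr M)/3 = y − 1.000000 to remove the quadratic term: y³ + p·y + q = 0 with p = s − (tr M)²/3 = -31.000000 and q = −2(tr M)³/27 + (tr M)·s/3 − det M = -54.000000.
Three real roots ⇒ use the trigonometric (Viète) form: r = 2√(−p/3) = 6.429101, φ = arccos(3q/(p·r)) = arccos(0.812836) = 0.621791 rad.
y_k = r·cos(φ/3 − 2πk/3) for k = 0, 1, 2 gives y = 6.291503, -2.000000, -4.291503.
λ_k = y_k − 1.000000 gives λ = 5.2915, -3.0000, -5.2915 (check: the sum is -3.0000 = tr M).

Hence λ_max = 5.2915 and λ_min = -5.2915.


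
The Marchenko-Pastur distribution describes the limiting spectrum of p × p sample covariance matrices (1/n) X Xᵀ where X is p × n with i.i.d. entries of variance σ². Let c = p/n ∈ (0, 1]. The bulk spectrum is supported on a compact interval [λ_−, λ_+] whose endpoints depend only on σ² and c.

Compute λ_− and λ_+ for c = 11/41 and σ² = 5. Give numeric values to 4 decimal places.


c = 11/41 = 0.268293; √c = 0.517970.
λ_− = σ² (1 − √c)² = 5 · (1 − 0.517970)² = 5 · (0.482030)² = 1.161766.
λ_+ = σ² (1 + √c)² = 5 · (1 + 0.517970)² = 5 · (1.517970)² = 11.521161.

Rounded to 4 decimal places: λ_− ≈ 1.1618, λ_+ ≈ 11.5212.


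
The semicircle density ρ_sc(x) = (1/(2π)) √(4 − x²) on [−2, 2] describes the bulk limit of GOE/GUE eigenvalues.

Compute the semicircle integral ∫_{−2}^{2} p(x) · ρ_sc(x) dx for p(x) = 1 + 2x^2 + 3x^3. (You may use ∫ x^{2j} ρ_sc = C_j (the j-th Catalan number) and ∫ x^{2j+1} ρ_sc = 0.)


Write p(x) = Σ a_i x^i, split into monomials and integrate each against ρ_sc separately.
Using ∫ x^{2j} ρ_sc = C_j = (1/(j+1)) C(2j, j) (Catalan numbers) and ∫ x^{2j+1} ρ_sc = 0 (odd monomials vanish by symmetry):
  i = 0 (even): a_0 · C_{0} = 1 · 1 = 1
  i = 2 (even): a_2 · C_{1} = 2 · 1 = 2
  i = 3 (odd): ∫ x^3 ρ_sc = 0 (vanishes)

Summing the contributions: ∫_{−2}^{2} p(x) ρ_sc(x) dx = 1 + 2 = 3.


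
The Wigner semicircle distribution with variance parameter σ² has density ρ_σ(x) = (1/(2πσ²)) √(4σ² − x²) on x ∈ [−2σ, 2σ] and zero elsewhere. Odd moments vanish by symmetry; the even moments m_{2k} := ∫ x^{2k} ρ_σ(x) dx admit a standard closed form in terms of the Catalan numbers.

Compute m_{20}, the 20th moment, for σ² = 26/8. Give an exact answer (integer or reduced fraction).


By the scaled semicircle moment identity, m_{2k} = σ^{2k} · C_k with k = 10.
C_10 = (1/(k+1)) · C(2k, k) = (1/11) · C(20, 10) = (1/11) · 184756 = 16796.
σ^{2k} = (σ²)^k = (26/8)^10 = 137858491849/1048576.

Therefore m_{20} = σ^{20} · C_10 = (137858491849/1048576) · 16796 = 578867807273951/262144.


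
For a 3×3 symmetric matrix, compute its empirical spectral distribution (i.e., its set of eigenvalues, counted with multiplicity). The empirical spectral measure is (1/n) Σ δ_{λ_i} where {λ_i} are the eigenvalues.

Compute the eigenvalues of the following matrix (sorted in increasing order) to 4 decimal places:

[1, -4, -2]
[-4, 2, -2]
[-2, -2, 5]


Since M is real symmetric, all three eigenvalues are real; they are the roots of det(λI − M) = λ³ − (tr M) λ² + s λ − det M, where s is the sum of the principal 2×2 minors.
tr M = 1 + 2 + 5 = 8.
s = (1·2 − (-4)²) + (1·5 − (-2)²) + (2·5 − (-2)²) = -14 + 1 + 6 = -7.
det M (expand along row 1) = 1·6 − (-4)·(-24) + (-2)·12 = -114.
Characteristic polynomial: λ³ − 8λ² − 7λ + 114 = 0.
Substitute λ = y + (tr M)/3 = y + 2.666667 to remove the quadratic term: y³ + p·y + q = 0 with p = s − (tr M)²/3 = -28.333333 and q = −2(tr M)³/27 + (tr M)·s/3 − det M = 57.407407.
Three real roots ⇒ use the trigonometric (Viète) form: r = 2√(−p/3) = 6.146363, φ = arccos(3q/(p·r)) = arccos(-0.988948) = 2.992779 rad.
y_k = r·cos(φ/3 − 2πk/3) for k = 0, 1, 2 gives y = 3.333333, 2.805469, -6.138803.
λ_k = y_k + 2.666667 gives λ = 6.0000, 5.4721, -3.4721 (check: the sum is 8.0000 = tr M).

Eigenvalues sorted in increasing order: [-3.4721, 5.4721, 6.0000].


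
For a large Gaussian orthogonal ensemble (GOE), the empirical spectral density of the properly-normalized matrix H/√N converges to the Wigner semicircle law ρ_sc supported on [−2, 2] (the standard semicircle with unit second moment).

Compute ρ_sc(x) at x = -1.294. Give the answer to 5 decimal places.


ρ_sc(x) = (1/(2π)) √(4 − x²). With x = -1.294:
  4 − x² = 4 − (-1.294)² = 4 − 1.674436 = 2.325564.
  √(4 − x²) = 1.524980.
  1/(2π) = 0.159155.
  ρ_sc(-1.294) = 0.159155 · 1.524980 = 0.242708.

Rounded to 5 decimal places: ρ_sc(-1.294) ≈ 0.24271.


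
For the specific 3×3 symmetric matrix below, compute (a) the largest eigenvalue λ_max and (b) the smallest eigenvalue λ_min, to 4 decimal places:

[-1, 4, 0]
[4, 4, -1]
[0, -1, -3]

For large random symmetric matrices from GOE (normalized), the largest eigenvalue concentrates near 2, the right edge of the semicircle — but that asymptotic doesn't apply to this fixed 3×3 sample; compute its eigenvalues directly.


Since M is real symmetric, all three eigenvalues are real; they are the roots of det(λI − M) = λ³ − (tr M) λ² + s λ − det M, where s is the sum of the principal 2×2 minors.
tr M = -1 + 4 + (-3) = 0.
s = ((-1)·4 − 4²) + ((-1)·(-3) − 0²) + (4·(-3) − (-1)²) = -20 + 3 + (-13) = -30.
det M (expand along row 1) = (-1)·(-13) − 4·(-12) + 0·(-4) = 61.
Characteristic polynomial: λ³ − 30λ − 61 = 0.
Substitute λ = y + (tr M)/3 = y + 0.000000 to remove the quadratic term: y³ + p·y + q = 0 with p = s − (tr M)²/3 = -30.000000 and q = −2(tr M)³/27 + (tr M)·s/3 − det M = -61.000000.
Three real roots ⇒ use the trigonometric (Viète) form: r = 2√(−p/3) = 6.324555, φ = arccos(3q/(p·r)) = arccos(0.964495) = 0.267273 rad.
y_k = r·cos(φ/3 − 2πk/3) for k = 0, 1, 2 gives y = 6.299472, -2.662410, -3.637062.
λ_k = y_k + 0.000000 gives λ = 6.2995, -2.6624, -3.6371 (check: the sum is 0.0000 = tr M).

Hence λ_max = 6.2995 and λ_min = -3.6371.


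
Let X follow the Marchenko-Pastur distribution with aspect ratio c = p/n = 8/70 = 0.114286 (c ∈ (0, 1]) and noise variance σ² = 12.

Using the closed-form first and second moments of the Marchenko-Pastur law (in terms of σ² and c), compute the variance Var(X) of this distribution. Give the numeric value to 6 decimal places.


Recall the MP moments m_1 = E[X] = σ² and m_2 = E[X²] = σ⁴ (1 + c).
m_1 = E[X] = σ² = 12, so m_1² = 144.
m_2 = E[X²] = σ⁴ (1 + c) = 144 · (1 + 0.114286) = 144 · 1.114286 = 160.457143.
(Note m_2 − m_1² simplifies to c · σ⁴ = 0.114286 · 144.)

Var(X) = m_2 − m_1² = 160.457143 − 144 = 16.457143.


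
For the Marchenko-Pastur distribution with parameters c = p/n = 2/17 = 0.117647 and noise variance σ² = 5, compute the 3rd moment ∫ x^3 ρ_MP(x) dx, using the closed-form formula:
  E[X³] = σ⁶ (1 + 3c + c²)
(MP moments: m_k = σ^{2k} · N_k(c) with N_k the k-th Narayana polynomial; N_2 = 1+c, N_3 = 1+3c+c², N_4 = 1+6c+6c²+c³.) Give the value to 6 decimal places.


E[X³] = σ⁶ (1 + 3c + c²) (third MP moment). With σ² = 5 (so σ⁶ = 125) and c = 2/17 = 0.117647: E[X³] = 125 · (1 + 3·0.117647 + (0.117647)²) = 125 · 1.366782.

So E[X^3] = 170.847751.


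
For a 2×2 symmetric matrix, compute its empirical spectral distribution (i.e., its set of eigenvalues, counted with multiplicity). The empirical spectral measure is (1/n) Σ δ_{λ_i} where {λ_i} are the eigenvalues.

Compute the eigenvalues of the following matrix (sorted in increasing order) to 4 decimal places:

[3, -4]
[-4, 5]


Since M is real symmetric, both eigenvalues are real; they are the roots of det(λI − M) = λ² − (tr M) λ + det M.
tr M = 3 + 5 = 8.
det M = 3·5 − (-4)² = 15 − 16 = -1.
Characteristic polynomial: λ² − 8λ − 1 = 0.
Discriminant Δ = (tr M)² − 4·det M = 64 − (-4) = 68; √Δ = 8.246211.
λ = (tr M ± √Δ)/2 = (8 ± 8.246211)/2, giving (tr M − √Δ)/2 = -0.1231 and (tr M + √Δ)/2 = 8.1231.

Eigenvalues sorted in increasing order: [-0.1231, 8.1231].


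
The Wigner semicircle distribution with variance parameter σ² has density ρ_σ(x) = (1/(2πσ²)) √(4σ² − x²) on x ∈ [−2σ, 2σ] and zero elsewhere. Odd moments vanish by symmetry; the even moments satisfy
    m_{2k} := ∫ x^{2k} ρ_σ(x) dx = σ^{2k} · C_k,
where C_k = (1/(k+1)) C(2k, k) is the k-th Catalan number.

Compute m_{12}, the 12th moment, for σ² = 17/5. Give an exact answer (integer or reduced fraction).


By the scaled semicircle moment identity, m_{2k} = σ^{2k} · C_k with k = 6.
C_6 = (1/(k+1)) · C(2k, k) = (1/7) · C(12, 6) = (1/7) · 924 = 132.
σ^{2k} = (σ²)^k = (17/5)^6 = 24137569/15625.

Therefore m_{12} = σ^{12} · C_6 = (24137569/15625) · 132 = 3186159108/15625.


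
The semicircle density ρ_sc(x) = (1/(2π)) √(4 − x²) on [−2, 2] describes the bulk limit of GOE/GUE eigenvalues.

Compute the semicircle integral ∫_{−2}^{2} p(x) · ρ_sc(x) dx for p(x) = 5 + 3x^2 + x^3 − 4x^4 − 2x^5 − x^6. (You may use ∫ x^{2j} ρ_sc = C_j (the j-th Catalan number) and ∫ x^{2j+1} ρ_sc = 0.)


Write p(x) = Σ a_i x^i, split into monomials and integrate each against ρ_sc separately.
Using ∫ x^{2j} ρ_sc = C_j = (1/(j+1)) C(2j, j) (Catalan numbers) and ∫ x^{2j+1} ρ_sc = 0 (odd monomials vanish by symmetry):
  i = 0 (even): a_0 · C_{0} = 5 · 1 = 5
  i = 2 (even): a_2 · C_{1} = 3 · 1 = 3
  i = 3 (odd): ∫ x^3 ρ_sc = 0 (vanishes)
  i = 4 (even): a_4 · C_{2} = -4 · 2 = -8
  i = 5 (odd): ∫ x^5 ρ_sc = 0 (vanishes)
  i = 6 (even): a_6 · C_{3} = -1 · 5 = -5

Summing the contributions: ∫_{−2}^{2} p(x) ρ_sc(x) dx = 5 + 3 + (-8) + (-5) = -5.


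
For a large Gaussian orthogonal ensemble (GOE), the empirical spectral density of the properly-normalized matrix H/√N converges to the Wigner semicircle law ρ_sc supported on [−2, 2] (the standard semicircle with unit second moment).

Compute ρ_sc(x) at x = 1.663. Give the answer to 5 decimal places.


ρ_sc(x) = (1/(2π)) √(4 − x²). With x = 1.663:
  4 − x² = 4 − (1.663)² = 4 − 2.765569 = 1.234431.
  √(4 − x²) = 1.111050.
  1/(2π) = 0.159155.
  ρ_sc(1.663) = 0.159155 · 1.111050 = 0.176829.

Rounded to 5 decimal places: ρ_sc(1.663) ≈ 0.17683.


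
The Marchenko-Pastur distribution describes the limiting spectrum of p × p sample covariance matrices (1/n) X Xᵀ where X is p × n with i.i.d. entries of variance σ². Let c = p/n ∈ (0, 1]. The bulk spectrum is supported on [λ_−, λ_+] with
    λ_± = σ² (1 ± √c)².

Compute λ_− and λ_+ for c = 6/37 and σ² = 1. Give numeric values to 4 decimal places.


c = 6/37 = 0.162162; √c = 0.402694.
λ_− = σ² (1 − √c)² = 1 · (1 − 0.402694)² = 1 · (0.597306)² = 0.356775.
λ_+ = σ² (1 + √c)² = 1 · (1 + 0.402694)² = 1 · (1.402694)² = 1.967549.

Rounded to 4 decimal places: λ_− ≈ 0.3568, λ_+ ≈ 1.9675.


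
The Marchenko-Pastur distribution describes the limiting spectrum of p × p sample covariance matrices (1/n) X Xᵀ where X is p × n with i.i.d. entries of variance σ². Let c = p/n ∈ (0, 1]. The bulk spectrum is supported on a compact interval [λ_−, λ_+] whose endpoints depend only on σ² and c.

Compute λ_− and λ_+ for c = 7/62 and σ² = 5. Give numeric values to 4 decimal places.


c = 7/62 = 0.112903; √c = 0.336011.
λ_− = σ² (1 − √c)² = 5 · (1 − 0.336011)² = 5 · (0.663989)² = 2.204409.
λ_+ = σ² (1 + √c)² = 5 · (1 + 0.336011)² = 5 · (1.336011)² = 8.924624.

Rounded to 4 decimal places: λ_− ≈ 2.2044, λ_+ ≈ 8.9246.


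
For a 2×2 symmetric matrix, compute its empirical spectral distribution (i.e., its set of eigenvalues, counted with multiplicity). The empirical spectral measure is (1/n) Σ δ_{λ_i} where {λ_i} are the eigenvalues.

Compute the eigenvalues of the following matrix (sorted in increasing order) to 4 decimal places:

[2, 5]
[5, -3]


Since M is real symmetric, both eigenvalues are real; they are the roots of det(λI − M) = λ² − (tr M) λ + det M.
tr M = 2 + (-3) = -1.
det M = 2·(-3) − 5² = -6 − 25 = -31.
Characteristic polynomial: λ² + λ − 31 = 0.
Discriminant Δ = (tr M)² − 4·det M = 1 − (-124) = 125; √Δ = 11.180340.
λ = (tr M ± √Δ)/2 = (-1 ± 11.180340)/2, giving (tr M − √Δ)/2 = -6.0902 and (tr M + √Δ)/2 = 5.0902.

Eigenvalues sorted in increasing order: [-6.0902, 5.0902].


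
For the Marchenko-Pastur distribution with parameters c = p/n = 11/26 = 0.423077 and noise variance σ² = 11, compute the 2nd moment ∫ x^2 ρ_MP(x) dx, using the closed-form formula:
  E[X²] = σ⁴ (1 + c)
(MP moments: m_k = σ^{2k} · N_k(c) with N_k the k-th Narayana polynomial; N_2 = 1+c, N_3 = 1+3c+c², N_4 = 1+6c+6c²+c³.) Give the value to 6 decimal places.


E[X²] = σ⁴ (1 + c) (second MP moment). With σ² = 11 (so σ⁴ = 121) and c = 11/26 = 0.423077: E[X²] = 121 · (1 + 0.423077) = 121 · 1.423077.

So E[X^2] = 172.192308.


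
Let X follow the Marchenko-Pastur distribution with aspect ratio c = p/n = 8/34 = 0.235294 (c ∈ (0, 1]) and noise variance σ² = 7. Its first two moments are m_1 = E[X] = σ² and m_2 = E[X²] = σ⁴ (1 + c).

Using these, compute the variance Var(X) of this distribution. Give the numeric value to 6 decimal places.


m_1 = E[X] = σ² = 7, so m_1² = 49.
m_2 = E[X²] = σ⁴ (1 + c) = 49 · (1 + 0.235294) = 49 · 1.235294 = 60.529412.
(Note m_2 − m_1² simplifies to c · σ⁴ = 0.235294 · 49.)

Var(X) = m_2 − m_1² = 60.529412 − 49 = 11.529412.


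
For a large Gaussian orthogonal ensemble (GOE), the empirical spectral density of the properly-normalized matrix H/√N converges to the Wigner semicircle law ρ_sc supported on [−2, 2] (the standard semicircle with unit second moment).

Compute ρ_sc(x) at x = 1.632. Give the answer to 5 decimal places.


ρ_sc(x) = (1/(2π)) √(4 − x²). With x = 1.632:
  4 − x² = 4 − (1.632)² = 4 − 2.663424 = 1.336576.
  √(4 − x²) = 1.156104.
  1/(2π) = 0.159155.
  ρ_sc(1.632) = 0.159155 · 1.156104 = 0.184000.

Rounded to 5 decimal places: ρ_sc(1.632) ≈ 0.18400.


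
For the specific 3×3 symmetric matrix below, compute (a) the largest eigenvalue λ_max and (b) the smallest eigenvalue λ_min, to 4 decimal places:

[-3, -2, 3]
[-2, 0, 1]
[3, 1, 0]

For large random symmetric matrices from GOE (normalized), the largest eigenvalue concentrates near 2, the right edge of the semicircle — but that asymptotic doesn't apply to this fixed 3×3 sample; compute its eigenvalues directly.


Since M is real symmetric, all three eigenvalues are real; they are the roots of det(λI − M) = λ³ − (tr M) λ² + s λ − det M, where s is the sum of the principal 2×2 minors.
tr M = -3 + 0 + 0 = -3.
s = ((-3)·0 − (-2)²) + ((-3)·0 − 3²) + (0·0 − 1²) = -4 + (-9) + (-1) = -14.
det M (expand along row 1) = (-3)·(-1) − (-2)·(-3) + 3·(-2) = -9.
Characteristic polynomial: λ³ + 3λ² − 14λ + 9 = 0.
Substitute λ = y + (tr M)/3 = y − 1.000000 to remove the quadratic term: y³ + p·y + q = 0 with p = s − (tr M)²/3 = -17.000000 and q = −2(tr M)³/27 + (tr M)·s/3 − det M = 25.000000.
Three real roots ⇒ use the trigonometric (Viète) form: r = 2√(−p/3) = 4.760952, φ = arccos(3q/(p·r)) = arccos(-0.926656) = 2.756213 rad.
y_k = r·cos(φ/3 − 2πk/3) for k = 0, 1, 2 gives y = 2.889060, 1.832664, -4.721724.
λ_k = y_k − 1.000000 gives λ = 1.8891, 0.8327, -5.7217 (check: the sum is -3.0000 = tr M).

Hence λ_max = 1.8891 and λ_min = -5.7217.


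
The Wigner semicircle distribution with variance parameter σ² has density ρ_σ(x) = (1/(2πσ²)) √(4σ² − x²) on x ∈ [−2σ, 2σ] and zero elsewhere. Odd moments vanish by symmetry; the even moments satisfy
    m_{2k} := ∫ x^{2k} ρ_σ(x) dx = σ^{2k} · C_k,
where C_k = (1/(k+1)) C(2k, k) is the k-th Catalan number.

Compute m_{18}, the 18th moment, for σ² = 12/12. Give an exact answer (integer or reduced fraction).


By the scaled semicircle moment identity, m_{2k} = σ^{2k} · C_k with k = 9.
C_9 = (1/(k+1)) · C(2k, k) = (1/10) · C(18, 9) = (1/10) · 48620 = 4862.
σ^{2k} = (σ²)^k = (12/12)^9 = 1.

Therefore m_{18} = σ^{18} · C_9 = 1 · 4862 = 4862.


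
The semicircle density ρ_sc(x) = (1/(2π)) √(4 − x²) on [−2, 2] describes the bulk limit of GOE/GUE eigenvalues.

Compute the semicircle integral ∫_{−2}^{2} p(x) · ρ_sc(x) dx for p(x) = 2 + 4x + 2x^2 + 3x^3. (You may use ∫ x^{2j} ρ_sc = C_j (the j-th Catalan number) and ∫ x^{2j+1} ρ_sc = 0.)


Write p(x) = Σ a_i x^i, split into monomials and integrate each against ρ_sc separately.
Using ∫ x^{2j} ρ_sc = C_j = (1/(j+1)) C(2j, j) (Catalan numbers) and ∫ x^{2j+1} ρ_sc = 0 (odd monomials vanish by symmetry):
  i = 0 (even): a_0 · C_{0} = 2 · 1 = 2
  i = 1 (odd): ∫ x^1 ρ_sc = 0 (vanishes)
  i = 2 (even): a_2 · C_{1} = 2 · 1 = 2
  i = 3 (odd): ∫ x^3 ρ_sc = 0 (vanishes)

Summing the contributions: ∫_{−2}^{2} p(x) ρ_sc(x) dx = 2 + 2 = 4.


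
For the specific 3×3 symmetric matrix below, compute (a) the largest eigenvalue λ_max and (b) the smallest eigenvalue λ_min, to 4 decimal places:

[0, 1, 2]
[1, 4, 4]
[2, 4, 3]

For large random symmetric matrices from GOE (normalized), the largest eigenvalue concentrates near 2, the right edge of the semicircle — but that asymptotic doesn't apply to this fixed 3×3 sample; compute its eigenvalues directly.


Since M is real symmetric, all three eigenvalues are real; they are the roots of det(λI − M) = λ³ − (tr M) λ² + s λ − det M, where s is the sum of the principal 2×2 minors.
tr M = 0 + 4 + 3 = 7.
s = (0·4 − 1²) + (0·3 − 2²) + (4·3 − 4²) = -1 + (-4) + (-4) = -9.
det M (expand along row 1) = 0·(-4) − 1·(-5) + 2·(-4) = -3.
Characteristic polynomial: λ³ − 7λ² − 9λ + 3 = 0.
Substitute λ = y + (tr M)/3 = y + 2.333333 to remove the quadratic term: y³ + p·y + q = 0 with p = s − (tr M)²/3 = -25.333333 and q = −2(tr M)³/27 + (tr M)·s/3 − det M = -43.407407.
Three real roots ⇒ use the trigonometric (Viète) form: r = 2√(−p/3) = 5.811865, φ = arccos(3q/(p·r)) = arccos(0.884458) = 0.485465 rad.
y_k = r·cos(φ/3 − 2πk/3) for k = 0, 1, 2 gives y = 5.735936, -2.057033, -3.678902.
λ_k = y_k + 2.333333 gives λ = 8.0693, 0.2763, -1.3456 (check: the sum is 7.0000 = tr M).

Hence λ_max = 8.0693 and λ_min = -1.3456.
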